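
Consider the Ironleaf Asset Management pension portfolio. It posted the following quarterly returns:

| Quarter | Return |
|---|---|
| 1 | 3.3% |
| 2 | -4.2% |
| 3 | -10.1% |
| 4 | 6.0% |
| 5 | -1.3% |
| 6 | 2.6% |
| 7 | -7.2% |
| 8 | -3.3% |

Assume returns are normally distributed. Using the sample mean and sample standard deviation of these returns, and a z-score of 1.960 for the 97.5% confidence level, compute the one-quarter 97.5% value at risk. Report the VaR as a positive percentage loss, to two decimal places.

12.57

μ = (3.3 − 4.2 − 10.1 + 6 − 1.3 + 2.6 − 7.2 − 3.3) / 8 = -1.7750%
Σ(r − μ)² = (3.3 − (-1.7750))² + (-4.2 − (-1.7750))² + … = 212.5150
sample σ = √(212.5150 / 7) = √30.3593 = 5.5099%
VaR = −(μ − z·σ) = −(-1.7750 − 1.960 × 5.5099) = −(-12.5744) = 12.5744%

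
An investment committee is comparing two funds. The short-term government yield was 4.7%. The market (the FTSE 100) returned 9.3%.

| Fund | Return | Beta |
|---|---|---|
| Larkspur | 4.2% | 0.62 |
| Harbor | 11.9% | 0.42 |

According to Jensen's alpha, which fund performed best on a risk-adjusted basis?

Larkspur: α = 4.2% − [4.7% + 0.62 × (9.3% − 4.7%)] = -3.352
Harbor: α = 11.9% − [4.7% + 0.42 × (9.3% − 4.7%)] = 5.268
Highest: Harbor (5.268).

Harbor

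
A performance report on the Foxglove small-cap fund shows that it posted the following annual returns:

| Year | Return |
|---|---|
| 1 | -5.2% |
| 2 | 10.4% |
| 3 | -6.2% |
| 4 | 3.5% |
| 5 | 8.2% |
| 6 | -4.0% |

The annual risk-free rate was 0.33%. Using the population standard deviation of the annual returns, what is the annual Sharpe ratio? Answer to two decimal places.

Mean return μ = 6.70 / 6 = 1.1167%
Population std dev = √[261.6483 / 6] = 6.6036%
Sharpe = (μ − rf) / σ = (1.1167 − 0.33) / 6.6036 = 0.7867 / 6.6036 = 0.1191

0.12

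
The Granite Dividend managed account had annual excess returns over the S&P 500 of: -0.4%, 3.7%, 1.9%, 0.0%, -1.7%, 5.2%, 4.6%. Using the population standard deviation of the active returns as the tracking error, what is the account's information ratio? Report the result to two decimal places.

μ = (-0.4 + 3.7 + 1.9 + 0 − 1.7 + 5.2 + 4.6) / 7 = 13.30 / 7 = 1.9000%
Population std dev = √[43.2800 / 7] = 2.4865%
IR = μ / tracking error = 1.9000 / 2.4865 = 0.7641

0.76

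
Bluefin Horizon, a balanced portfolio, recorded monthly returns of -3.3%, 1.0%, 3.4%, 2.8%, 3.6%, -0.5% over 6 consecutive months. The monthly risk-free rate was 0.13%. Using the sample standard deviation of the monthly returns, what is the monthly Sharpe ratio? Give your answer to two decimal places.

r̄ = (-3.3 + 1 + 3.4 + 2.8 + 3.6 − 0.5) / 6 = 7.00 / 6 = 1.1667%
Sample σ = √[Σ(r − r̄)² / 5] = √[36.3333 / 5] = √7.2667 = 2.6957%
Sharpe = (r̄ − rf) / σ = (1.1667 − 0.13) / 2.6957 = 1.0367 / 2.6957 = 0.3846

0.38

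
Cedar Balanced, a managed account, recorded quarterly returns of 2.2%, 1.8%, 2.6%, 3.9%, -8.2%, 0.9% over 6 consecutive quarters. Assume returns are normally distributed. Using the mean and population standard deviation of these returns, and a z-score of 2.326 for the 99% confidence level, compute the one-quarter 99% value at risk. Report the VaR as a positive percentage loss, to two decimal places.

r̄ = (2.2 + 1.8 + 2.6 + 3.9 − 8.2 + 0.9) / 6 = 3.20 / 6 = 0.5333%
Σ(r − r̄)² = 96.3933; population σ = √(96.3933/6) = 4.0082%
VaR = −(r̄ − z·σ) = −(0.5333 − 2.326 × 4.0082) = −(-8.7898) = 8.7898%

8.79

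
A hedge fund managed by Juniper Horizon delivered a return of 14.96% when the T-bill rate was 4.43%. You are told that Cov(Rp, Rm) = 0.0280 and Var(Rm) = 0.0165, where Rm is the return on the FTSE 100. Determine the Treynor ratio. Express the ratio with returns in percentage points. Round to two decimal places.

6.21

β = Cov / Var = 0.0280 / 0.0165 = 1.6970
Treynor = (Rp − Rf) / β = (14.96% − 4.43%) / 1.6970 = 10.53 / 1.6970 = 6.2051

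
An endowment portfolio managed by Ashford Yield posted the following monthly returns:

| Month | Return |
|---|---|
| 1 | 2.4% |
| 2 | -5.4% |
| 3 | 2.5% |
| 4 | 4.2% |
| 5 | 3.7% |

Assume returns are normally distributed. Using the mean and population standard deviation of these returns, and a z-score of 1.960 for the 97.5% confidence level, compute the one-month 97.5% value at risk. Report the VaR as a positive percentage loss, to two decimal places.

r̄ = (2.4 − 5.4 + 2.5 + 4.2 + 3.7) / 5 = 7.40 / 5 = 1.4800%
Population std dev = √[61.5480 / 5] = 3.5085%
VaR = −(r̄ − z·σ) = −(1.4800 − 1.960 × 3.5085) = −(-5.3967) = 5.3967%

5.40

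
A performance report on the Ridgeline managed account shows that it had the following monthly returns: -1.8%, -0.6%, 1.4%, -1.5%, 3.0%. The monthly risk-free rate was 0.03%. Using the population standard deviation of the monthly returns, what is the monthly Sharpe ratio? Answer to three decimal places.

0.038

r̄ = (-1.8 − 0.6 + 1.4 − 1.5 + 3) / 5 = 0.50 / 5 = 0.1000%
Σ(r − r̄)² = (-1.8 − 0.1000)² + (-0.6 − 0.1000)² + (1.4 − 0.1000)² + … = 16.7600
population σ = √(16.7600 / 5) = √3.3520 = 1.8308%
Sharpe = (r̄ − rf) / σ = (0.1000 − 0.03) / 1.8308 = 0.0700 / 1.8308 = 0.0382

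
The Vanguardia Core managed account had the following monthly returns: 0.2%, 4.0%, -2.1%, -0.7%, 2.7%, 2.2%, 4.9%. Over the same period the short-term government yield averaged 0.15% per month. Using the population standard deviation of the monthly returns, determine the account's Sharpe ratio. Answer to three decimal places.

μ = (0.2 + 4 − 2.1 − 0.7 + 2.7 + 2.2 + 4.9) / 7 = 1.6000%
Σ(r − μ)² = (0.2 − 1.6000)² + (4 − 1.6000)² + (-2.1 − 1.6000)² + … = 39.1600
σ = √[39.1600 / 7] = 2.3652%
Sharpe = (μ − rf) / σ = (1.6000 − 0.15) / 2.3652 = 1.4500 / 2.3652 = 0.6131

0.613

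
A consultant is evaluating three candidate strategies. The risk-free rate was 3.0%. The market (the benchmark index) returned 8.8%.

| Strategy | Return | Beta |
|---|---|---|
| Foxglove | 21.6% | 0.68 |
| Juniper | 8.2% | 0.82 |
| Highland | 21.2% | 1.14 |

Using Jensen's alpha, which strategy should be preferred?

Foxglove: α = 21.6% − [3.0% + 0.68 × (8.8% − 3.0%)] = 14.656
Juniper: α = 8.2% − [3.0% + 0.82 × (8.8% − 3.0%)] = 0.444
Highland: α = 21.2% − [3.0% + 1.14 × (8.8% − 3.0%)] = 11.588
Highest: Foxglove (14.656).

Foxglove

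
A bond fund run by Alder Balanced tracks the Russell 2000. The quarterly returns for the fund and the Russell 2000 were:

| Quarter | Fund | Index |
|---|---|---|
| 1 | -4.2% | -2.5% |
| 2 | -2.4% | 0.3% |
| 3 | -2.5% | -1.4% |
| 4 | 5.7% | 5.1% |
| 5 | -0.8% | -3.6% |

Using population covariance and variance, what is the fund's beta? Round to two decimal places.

0.94

r̄p = -0.8400%,  r̄m = -0.4200%
Cov = Σ(rp − r̄p)(rm − r̄m) / 5 = 8.6932
Var(rm) = Σ(rm − r̄m)² / 5 = 9.2776
β = Cov / Var = 8.6932 / 9.2776 = 0.9370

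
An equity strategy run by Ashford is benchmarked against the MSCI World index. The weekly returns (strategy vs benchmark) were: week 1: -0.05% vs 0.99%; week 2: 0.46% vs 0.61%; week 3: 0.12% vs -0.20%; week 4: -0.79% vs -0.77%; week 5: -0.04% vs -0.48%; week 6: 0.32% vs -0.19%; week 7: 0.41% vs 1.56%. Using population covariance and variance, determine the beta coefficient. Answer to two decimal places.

r̄p = 0.0614%,  r̄m = 0.2171%
Cov = Σ(rp − r̄p)(rm − r̄m) / 7 = 0.1886
Var(rm) = Σ(rm − r̄m)² / 7 = 0.6222
β = Cov / Var = 0.1886 / 0.6222 = 0.3031

0.30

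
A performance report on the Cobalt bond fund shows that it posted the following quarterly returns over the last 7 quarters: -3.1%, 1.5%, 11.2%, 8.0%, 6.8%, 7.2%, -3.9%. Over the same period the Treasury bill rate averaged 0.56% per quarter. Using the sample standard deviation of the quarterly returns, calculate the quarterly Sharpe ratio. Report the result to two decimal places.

r̄ = (-3.1 + 1.5 + 11.2 + 8 + 6.8 + 7.2 − 3.9) / 7 = 3.9571%
Sample std dev = √[204.9771 / 6] = 5.8449%
Sharpe = (r̄ − rf) / σ = (3.9571 − 0.56) / 5.8449 = 3.3971 / 5.8449 = 0.5812

0.58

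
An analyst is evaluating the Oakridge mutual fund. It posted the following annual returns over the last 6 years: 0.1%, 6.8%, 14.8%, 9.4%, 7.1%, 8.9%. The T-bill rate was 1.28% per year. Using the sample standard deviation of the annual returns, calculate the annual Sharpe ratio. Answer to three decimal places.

r̄ = (0.1 + 6.8 + 14.8 + 9.4 + 7.1 + 8.9) / 6 = 47.10 / 6 = 7.8500%
Σ(r − r̄)² = (0.1 − 7.8500)² + (6.8 − 7.8500)² + … = 113.5350
σ = √[113.5350 / 5] = 4.7652%
Sharpe = (r̄ − rf) / σ = (7.8500 − 1.28) / 4.7652 = 6.5700 / 4.7652 = 1.3787

1.379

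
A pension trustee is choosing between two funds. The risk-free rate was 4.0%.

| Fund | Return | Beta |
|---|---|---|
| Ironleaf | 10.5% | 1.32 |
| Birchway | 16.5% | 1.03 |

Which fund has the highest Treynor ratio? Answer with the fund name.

Ironleaf: Treynor = (10.5% − 4.0%) / 1.32 = 4.924
Birchway: Treynor = (16.5% − 4.0%) / 1.03 = 12.136
Highest: Birchway (12.136).

Birchway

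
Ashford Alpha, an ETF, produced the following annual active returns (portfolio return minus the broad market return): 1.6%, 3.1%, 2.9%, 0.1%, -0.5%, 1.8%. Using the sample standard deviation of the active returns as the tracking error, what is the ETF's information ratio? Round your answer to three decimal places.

1.031

Mean return r̄ = 9.00 / 6 = 1.5000%
Sample std dev = √[10.5800 / 5] = 1.4546%
IR = r̄ / tracking error = 1.5000 / 1.4546 = 1.0312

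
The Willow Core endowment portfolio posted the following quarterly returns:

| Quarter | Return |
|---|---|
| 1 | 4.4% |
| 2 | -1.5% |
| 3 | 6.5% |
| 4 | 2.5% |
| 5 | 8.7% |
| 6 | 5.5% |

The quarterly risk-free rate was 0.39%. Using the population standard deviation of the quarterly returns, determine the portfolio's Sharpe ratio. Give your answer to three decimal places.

r̄ = (4.4 − 1.5 + 6.5 + 2.5 + 8.7 + 5.5) / 6 = 4.3500%
Population σ = √[Σ(r − r̄)² / 6] = √[62.5150 / 6] = √10.4192 = 3.2279%
Sharpe = (r̄ − rf) / σ = (4.3500 − 0.39) / 3.2279 = 3.9600 / 3.2279 = 1.2268

1.227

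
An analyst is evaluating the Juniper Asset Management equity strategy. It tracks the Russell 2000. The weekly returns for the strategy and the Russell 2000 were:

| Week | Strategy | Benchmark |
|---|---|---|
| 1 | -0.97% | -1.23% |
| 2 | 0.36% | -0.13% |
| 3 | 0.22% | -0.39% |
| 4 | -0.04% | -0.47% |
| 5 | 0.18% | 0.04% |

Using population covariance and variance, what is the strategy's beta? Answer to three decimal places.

1.025

r̄p = -0.0500%,  r̄m = -0.4360%
Cov = Σ(rp − r̄p)(rm − r̄m) / 5 = 0.1955
Var(rm) = Σ(rm − r̄m)² / 5 = 0.1908
β = Cov / Var = 0.1955 / 0.1908 = 1.0246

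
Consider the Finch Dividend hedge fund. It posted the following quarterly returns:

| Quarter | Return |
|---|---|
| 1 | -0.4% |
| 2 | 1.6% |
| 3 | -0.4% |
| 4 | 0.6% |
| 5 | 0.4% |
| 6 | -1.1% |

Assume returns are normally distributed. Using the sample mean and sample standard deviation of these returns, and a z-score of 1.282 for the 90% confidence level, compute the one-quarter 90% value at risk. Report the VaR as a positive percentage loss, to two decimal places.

r̄ = (-0.4 + 1.6 − 0.4 + 0.6 + 0.4 − 1.1) / 6 = 0.1167%
Sample std dev = √[4.5283 / 5] = 0.9517%
VaR = −(r̄ − z·σ) = −(0.1167 − 1.282 × 0.9517) = −(-1.1034) = 1.1034%

1.10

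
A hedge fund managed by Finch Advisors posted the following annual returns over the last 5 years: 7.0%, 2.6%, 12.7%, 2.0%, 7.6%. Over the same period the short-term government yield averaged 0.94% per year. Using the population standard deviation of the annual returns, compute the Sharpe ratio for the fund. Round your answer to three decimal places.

1.402

r̄ = (7 + 2.6 + 12.7 + 2 + 7.6) / 5 = 31.90 / 5 = 6.3800%
Σ(r − r̄)² = (7 − 6.3800)² + (2.6 − 6.3800)² + … = 75.2880
population σ = √(75.2880 / 5) = √15.0576 = 3.8804%
Sharpe = (r̄ − rf) / σ = (6.3800 − 0.94) / 3.8804 = 5.4400 / 3.8804 = 1.4019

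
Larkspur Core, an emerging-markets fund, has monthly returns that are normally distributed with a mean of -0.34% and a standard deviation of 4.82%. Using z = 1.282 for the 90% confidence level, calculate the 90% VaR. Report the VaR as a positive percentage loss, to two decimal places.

VaR (as % loss) = −(μ − z·σ) = −(-0.34% − 1.282 × 4.82%) = −(-6.51924%) = 6.51924%

6.52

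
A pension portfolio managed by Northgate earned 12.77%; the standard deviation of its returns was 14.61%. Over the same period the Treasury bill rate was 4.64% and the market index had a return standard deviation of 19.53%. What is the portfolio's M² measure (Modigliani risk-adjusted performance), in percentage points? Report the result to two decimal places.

Sharpe = (Rp − Rf) / σp = (12.77% − 4.64%) / 14.61% = 0.5565
M² = Rf + Sharpe × σm = 4.64% + 0.5565 × 19.53% = 15.5084%

15.51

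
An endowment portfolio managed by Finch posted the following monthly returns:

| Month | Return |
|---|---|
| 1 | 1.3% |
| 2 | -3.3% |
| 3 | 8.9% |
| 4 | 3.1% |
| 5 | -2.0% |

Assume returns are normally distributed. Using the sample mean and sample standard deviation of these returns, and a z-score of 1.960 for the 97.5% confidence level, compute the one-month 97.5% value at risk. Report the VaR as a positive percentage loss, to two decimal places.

7.83

μ = (1.3 − 3.3 + 8.9 + 3.1 − 2) / 5 = 1.6000%
Σ(r − μ)² = 92.6000; sample σ = √(92.6000/4) = 4.8114%
VaR = −(μ − z·σ) = −(1.6000 − 1.960 × 4.8114) = −(-7.8303) = 7.8303%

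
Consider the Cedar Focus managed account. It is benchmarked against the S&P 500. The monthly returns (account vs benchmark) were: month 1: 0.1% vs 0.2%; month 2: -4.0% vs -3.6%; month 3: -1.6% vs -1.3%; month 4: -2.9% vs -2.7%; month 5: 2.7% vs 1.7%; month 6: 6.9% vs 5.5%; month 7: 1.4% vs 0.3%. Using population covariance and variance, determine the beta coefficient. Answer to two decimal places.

r̄p = 0.3714%,  r̄m = 0.0143%
Cov = Σ(rp − r̄p)(rm − r̄m) / 7 = 9.6076
Var(rm) = Σ(rm − r̄m)² / 7 = 7.8869
β = Cov / Var = 9.6076 / 7.8869 = 1.2182

1.22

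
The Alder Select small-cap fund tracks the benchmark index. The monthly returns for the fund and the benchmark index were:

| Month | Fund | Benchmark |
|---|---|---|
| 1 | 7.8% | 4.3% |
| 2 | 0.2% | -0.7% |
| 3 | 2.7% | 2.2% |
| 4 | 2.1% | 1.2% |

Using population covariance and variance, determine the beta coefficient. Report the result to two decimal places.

1.50

r̄p = 3.2000%,  r̄m = 1.7500%
Cov = Σ(rp − r̄p)(rm − r̄m) / 4 = 4.8650
Var(rm) = Σ(rm − r̄m)² / 4 = 3.2525
β = Cov / Var = 4.8650 / 3.2525 = 1.4958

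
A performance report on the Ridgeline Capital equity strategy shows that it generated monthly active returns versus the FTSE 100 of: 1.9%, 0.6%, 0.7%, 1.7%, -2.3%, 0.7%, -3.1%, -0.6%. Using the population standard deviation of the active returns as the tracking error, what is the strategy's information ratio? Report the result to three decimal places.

-0.029

r̄ = (1.9 + 0.6 + 0.7 + 1.7 − 2.3 + 0.7 − 3.1 − 0.6) / 8 = -0.40 / 8 = -0.0500%
Σ(r − r̄)² = (1.9 − (-0.0500))² + (0.6 − (-0.0500))² + (0.7 − (-0.0500))² + … = 23.0800
σ = √[23.0800 / 8] = 1.6985%
IR = r̄ / tracking error = -0.0500 / 1.6985 = -0.0294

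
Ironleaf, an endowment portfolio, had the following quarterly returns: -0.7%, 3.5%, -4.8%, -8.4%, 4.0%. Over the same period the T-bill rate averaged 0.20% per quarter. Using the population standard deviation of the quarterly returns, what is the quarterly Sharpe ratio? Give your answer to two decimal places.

-0.31

Mean return r̄ = -6.40 / 5 = -1.2800%
Σ(r − r̄)² = (-0.7 − (-1.2800))² + (3.5 − (-1.2800))² + … = 114.1480
σ = √[114.1480 / 5] = 4.7780%
Sharpe = (r̄ − rf) / σ = (-1.2800 − 0.2) / 4.7780 = -1.4800 / 4.7780 = -0.3098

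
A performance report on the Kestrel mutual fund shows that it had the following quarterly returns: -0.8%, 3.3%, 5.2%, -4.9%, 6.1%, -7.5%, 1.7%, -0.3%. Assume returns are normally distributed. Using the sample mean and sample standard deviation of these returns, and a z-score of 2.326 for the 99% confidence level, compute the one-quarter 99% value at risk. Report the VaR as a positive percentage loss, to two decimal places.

Mean return r̄ = 2.80 / 8 = 0.3500%
Sample σ = √[Σ(r − r̄)² / 7] = √[158.0400 / 7] = √22.5771 = 4.7515%
VaR = −(r̄ − z·σ) = −(0.3500 − 2.326 × 4.7515) = −(-10.7020) = 10.7020%

10.70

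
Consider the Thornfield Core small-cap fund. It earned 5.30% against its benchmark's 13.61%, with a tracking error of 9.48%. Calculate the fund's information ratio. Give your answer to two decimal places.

-0.88

IR = (Rp − Rb) / TE = (5.30% − 13.61%) / 9.48% = -8.31% / 9.48% = -0.8766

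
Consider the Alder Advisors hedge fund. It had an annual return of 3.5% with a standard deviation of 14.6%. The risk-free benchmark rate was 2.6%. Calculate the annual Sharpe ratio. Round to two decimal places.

0.06

Sharpe = (Rp − Rf) / σp = (3.5% − 2.6%) / 14.6% = 0.90% / 14.6% = 0.0616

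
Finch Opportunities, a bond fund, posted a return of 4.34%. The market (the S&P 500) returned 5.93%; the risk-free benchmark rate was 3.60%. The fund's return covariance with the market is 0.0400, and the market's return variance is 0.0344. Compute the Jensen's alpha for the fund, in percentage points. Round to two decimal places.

-1.97

β = Cov / Var = 0.0400 / 0.0344 = 1.1628
E[R] = Rf + β(Rm − Rf) = 3.60% + 1.1628 × (5.93% − 3.60%) = 6.3093%
α = Rp − E[R] = 4.34% − 6.3093% = -1.9693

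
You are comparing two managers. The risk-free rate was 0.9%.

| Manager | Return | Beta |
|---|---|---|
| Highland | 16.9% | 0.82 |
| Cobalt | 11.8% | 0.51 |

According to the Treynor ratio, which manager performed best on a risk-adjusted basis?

Highland: Treynor = (16.9% − 0.9%) / 0.82 = 19.512
Cobalt: Treynor = (11.8% − 0.9%) / 0.51 = 21.373
Highest: Cobalt (21.373).

Cobalt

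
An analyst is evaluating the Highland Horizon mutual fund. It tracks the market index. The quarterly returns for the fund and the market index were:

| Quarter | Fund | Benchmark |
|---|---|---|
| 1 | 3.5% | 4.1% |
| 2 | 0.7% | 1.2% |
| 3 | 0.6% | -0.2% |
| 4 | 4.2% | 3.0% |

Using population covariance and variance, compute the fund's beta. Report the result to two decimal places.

0.87

r̄p = 2.2500%,  r̄m = 2.0250%
Cov = Σ(rp − r̄p)(rm − r̄m) / 4 = 2.3613
Var(rm) = Σ(rm − r̄m)² / 4 = 2.7219
β = Cov / Var = 2.3613 / 2.7219 = 0.8675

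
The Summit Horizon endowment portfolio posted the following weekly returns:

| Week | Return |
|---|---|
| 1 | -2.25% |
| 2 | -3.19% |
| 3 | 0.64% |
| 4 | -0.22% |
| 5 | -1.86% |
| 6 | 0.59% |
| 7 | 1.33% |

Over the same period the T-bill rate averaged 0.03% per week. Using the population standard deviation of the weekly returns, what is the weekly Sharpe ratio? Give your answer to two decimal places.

-0.46

Mean return r̄ = -4.960 / 7 = -0.7086%
Σ(r − r̄)² = (-2.25 − (-0.7086))² + (-3.19 − (-0.7086))² + … = 17.7587
σ = √[17.7587 / 7] = 1.5928%
Sharpe = (r̄ − rf) / σ = (-0.7086 − 0.03) / 1.5928 = -0.7386 / 1.5928 = -0.4637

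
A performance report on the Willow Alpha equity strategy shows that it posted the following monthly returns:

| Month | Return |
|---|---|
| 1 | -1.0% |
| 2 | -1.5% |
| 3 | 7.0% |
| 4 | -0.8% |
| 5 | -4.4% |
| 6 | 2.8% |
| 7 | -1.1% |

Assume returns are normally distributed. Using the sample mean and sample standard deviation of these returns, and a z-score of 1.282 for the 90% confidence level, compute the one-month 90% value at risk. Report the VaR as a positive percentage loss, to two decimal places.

4.57

Mean return μ = 1.00 / 7 = 0.1429%
Sample σ = √[Σ(r − μ)² / 6] = √[81.1571 / 6] = √13.5262 = 3.6778%
VaR = −(μ − z·σ) = −(0.1429 − 1.282 × 3.6778) = −(-4.5720) = 4.5720%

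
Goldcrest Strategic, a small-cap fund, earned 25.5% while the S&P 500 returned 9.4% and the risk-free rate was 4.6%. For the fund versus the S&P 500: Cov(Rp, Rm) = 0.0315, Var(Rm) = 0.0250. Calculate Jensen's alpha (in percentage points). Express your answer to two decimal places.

14.85

β = Cov / Var = 0.0315 / 0.0250 = 1.2600
E[R] = Rf + β(Rm − Rf) = 4.6% + 1.2600 × (9.4% − 4.6%) = 10.6480%
α = Rp − E[R] = 25.5% − 10.6480% = 14.8520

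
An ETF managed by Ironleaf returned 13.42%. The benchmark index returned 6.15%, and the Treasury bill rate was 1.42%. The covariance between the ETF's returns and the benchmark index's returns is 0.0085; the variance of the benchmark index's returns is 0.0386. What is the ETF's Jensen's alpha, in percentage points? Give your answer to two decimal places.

10.96

β = Cov / Var = 0.0085 / 0.0386 = 0.2202
E[R] = Rf + β(Rm − Rf) = 1.42% + 0.2202 × (6.15% − 1.42%) = 2.4615%
α = Rp − E[R] = 13.42% − 2.4615% = 10.9585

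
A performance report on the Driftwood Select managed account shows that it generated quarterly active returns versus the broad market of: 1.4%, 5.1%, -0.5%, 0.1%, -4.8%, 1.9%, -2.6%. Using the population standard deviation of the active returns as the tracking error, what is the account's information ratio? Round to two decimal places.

r̄ = (1.4 + 5.1 − 0.5 + 0.1 − 4.8 + 1.9 − 2.6) / 7 = 0.0857%
Σ(r − r̄)² = (1.4 − 0.0857)² + (5.1 − 0.0857)² + (-0.5 − 0.0857)² + … = 61.5886
σ = √[61.5886 / 7] = 2.9662%
IR = r̄ / tracking error = 0.0857 / 2.9662 = 0.0289

0.03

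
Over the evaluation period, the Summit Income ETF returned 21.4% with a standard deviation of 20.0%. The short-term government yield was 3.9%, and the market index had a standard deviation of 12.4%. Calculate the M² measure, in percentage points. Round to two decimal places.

14.75

Sharpe = (Rp − Rf) / σp = (21.4% − 3.9%) / 20.0% = 0.8750
M² = Rf + Sharpe × σm = 3.9% + 0.8750 × 12.4% = 14.7500%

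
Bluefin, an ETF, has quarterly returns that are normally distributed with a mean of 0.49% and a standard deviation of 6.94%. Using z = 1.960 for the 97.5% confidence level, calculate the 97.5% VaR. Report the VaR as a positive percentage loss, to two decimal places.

VaR (as % loss) = −(μ − z·σ) = −(0.49% − 1.960 × 6.94%) = −(-13.1124%) = 13.1124%

13.11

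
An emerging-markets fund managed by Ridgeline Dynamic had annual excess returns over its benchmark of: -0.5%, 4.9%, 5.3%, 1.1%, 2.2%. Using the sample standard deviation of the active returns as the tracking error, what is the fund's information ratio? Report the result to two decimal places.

1.05

μ = (-0.5 + 4.9 + 5.3 + 1.1 + 2.2) / 5 = 2.6000%
Σ(r − μ)² = (-0.5 − 2.6000)² + (4.9 − 2.6000)² + … = 24.6000
sample σ = √(24.6000 / 4) = √6.1500 = 2.4799%
IR = μ / tracking error = 2.6000 / 2.4799 = 1.0484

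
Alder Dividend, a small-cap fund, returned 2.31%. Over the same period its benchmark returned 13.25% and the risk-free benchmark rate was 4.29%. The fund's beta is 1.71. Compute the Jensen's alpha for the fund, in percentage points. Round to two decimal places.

-17.30

CAPM expected return = Rf + β(Rm − Rf) = 4.29% + 1.71 × (13.25% − 4.29%) = 4.29 + 1.71 × 8.96 = 19.6116%
Jensen's α = Rp − E[R] = 2.31% − 19.6116% = -17.3016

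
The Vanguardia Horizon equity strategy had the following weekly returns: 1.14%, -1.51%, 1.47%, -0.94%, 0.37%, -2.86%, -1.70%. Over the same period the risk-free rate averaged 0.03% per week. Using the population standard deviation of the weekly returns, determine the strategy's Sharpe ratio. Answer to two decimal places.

μ = (1.14 − 1.51 + 1.47 − 0.94 + 0.37 − 2.86 − 1.7) / 7 = -4.030 / 7 = -0.5757%
Σ(r − μ)² = 15.5106; population σ = √(15.5106/7) = 1.4886%
Sharpe = (μ − rf) / σ = (-0.5757 − 0.03) / 1.4886 = -0.6057 / 1.4886 = -0.4069

-0.41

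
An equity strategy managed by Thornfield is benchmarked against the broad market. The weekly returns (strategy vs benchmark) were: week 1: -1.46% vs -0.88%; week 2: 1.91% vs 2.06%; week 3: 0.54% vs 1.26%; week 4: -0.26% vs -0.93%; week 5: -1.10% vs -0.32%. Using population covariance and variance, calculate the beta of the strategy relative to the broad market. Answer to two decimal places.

0.90

r̄p = -0.0740%,  r̄m = 0.2380%
Cov = Σ(rp − r̄p)(rm − r̄m) / 5 = 1.3163
Var(rm) = Σ(rm − r̄m)² / 5 = 1.4579
β = Cov / Var = 1.3163 / 1.4579 = 0.9029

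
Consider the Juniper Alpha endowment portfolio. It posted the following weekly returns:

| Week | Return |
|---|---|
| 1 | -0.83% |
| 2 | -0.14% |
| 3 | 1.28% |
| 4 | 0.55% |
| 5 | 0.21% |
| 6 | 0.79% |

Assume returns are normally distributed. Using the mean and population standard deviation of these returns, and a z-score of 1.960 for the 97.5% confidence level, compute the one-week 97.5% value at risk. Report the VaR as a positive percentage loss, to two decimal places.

1.01

μ = (-0.83 − 0.14 + 1.28 + 0.55 + 0.21 + 0.79) / 6 = 0.3100%
Population std dev = √[2.7410 / 6] = 0.6759%
VaR = −(μ − z·σ) = −(0.3100 − 1.960 × 0.6759) = −(-1.0148) = 1.0148%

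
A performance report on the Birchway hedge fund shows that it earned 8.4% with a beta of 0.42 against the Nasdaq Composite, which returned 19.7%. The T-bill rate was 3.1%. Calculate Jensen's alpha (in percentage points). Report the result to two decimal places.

CAPM expected return = Rf + β(Rm − Rf) = 3.1% + 0.42 × (19.7% − 3.1%) = 3.1 + 0.42 × 16.60 = 10.0720%
Jensen's α = Rp − E[R] = 8.4% − 10.0720% = -1.6720

-1.67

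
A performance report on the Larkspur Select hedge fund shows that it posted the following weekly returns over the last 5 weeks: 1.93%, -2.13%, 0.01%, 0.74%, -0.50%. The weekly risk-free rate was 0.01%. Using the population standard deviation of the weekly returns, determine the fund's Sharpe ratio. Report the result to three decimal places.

0.000

r̄ = (1.93 − 2.13 + 0.01 + 0.74 − 0.5) / 5 = 0.0100%
Σ(r − r̄)² = 9.0590; population σ = √(9.0590/5) = 1.3460%
Sharpe = (r̄ − rf) / σ = (0.0100 − 0.01) / 1.3460 = 0.0000 / 1.3460 = 0.0000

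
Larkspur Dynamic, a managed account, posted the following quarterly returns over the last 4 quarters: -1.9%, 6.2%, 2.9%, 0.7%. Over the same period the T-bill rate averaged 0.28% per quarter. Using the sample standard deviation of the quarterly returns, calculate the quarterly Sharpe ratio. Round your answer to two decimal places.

0.49

r̄ = (-1.9 + 6.2 + 2.9 + 0.7) / 4 = 7.90 / 4 = 1.9750%
Sample σ = √[Σ(r − r̄)² / 3] = √[35.3475 / 3] = √11.7825 = 3.4326%
Sharpe = (r̄ − rf) / σ = (1.9750 − 0.28) / 3.4326 = 1.6950 / 3.4326 = 0.4938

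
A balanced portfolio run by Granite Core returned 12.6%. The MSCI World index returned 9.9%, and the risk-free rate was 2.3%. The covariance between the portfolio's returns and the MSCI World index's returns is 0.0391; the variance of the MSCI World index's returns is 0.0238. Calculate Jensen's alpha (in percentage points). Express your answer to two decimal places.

-2.19

β = Cov / Var = 0.0391 / 0.0238 = 1.6429
E[R] = Rf + β(Rm − Rf) = 2.3% + 1.6429 × (9.9% − 2.3%) = 14.7860%
α = Rp − E[R] = 12.6% − 14.7860% = -2.1860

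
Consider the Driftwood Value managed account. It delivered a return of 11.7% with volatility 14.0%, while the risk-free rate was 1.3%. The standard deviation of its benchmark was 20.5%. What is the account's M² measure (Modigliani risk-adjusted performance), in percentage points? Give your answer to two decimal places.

16.53

Sharpe = (Rp − Rf) / σp = (11.7% − 1.3%) / 14.0% = 0.7429
M² = Rf + Sharpe × σm = 1.3% + 0.7429 × 20.5% = 16.5295%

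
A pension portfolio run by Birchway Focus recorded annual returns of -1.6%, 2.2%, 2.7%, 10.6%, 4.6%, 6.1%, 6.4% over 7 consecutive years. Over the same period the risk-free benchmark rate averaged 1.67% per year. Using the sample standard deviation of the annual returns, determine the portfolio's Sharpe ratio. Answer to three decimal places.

0.716

r̄ = (-1.6 + 2.2 + 2.7 + 10.6 + 4.6 + 6.1 + 6.4) / 7 = 31.00 / 7 = 4.4286%
Σ(r − r̄)² = 89.0943; sample σ = √(89.0943/6) = 3.8534%
Sharpe = (r̄ − rf) / σ = (4.4286 − 1.67) / 3.8534 = 2.7586 / 3.8534 = 0.7159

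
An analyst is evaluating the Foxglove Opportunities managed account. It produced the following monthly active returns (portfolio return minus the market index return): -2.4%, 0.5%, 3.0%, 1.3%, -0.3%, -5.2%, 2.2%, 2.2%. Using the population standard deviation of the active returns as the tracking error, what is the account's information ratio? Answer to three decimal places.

Mean return r̄ = 1.30 / 8 = 0.1625%
Σ(r − r̄)² = (-2.4 − 0.1625)² + (0.5 − 0.1625)² + … = 53.2988
population σ = √(53.2988 / 8) = √6.6624 = 2.5812%
IR = r̄ / tracking error = 0.1625 / 2.5812 = 0.0630

0.063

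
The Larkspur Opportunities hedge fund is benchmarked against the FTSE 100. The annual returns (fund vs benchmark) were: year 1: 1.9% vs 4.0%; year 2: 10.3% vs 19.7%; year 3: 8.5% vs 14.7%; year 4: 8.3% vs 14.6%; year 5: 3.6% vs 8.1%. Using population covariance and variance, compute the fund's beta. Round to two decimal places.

0.57

r̄p = 6.5200%,  r̄m = 12.2200%
Cov = Σ(rp − r̄p)(rm − r̄m) / 5 = 17.4856
Var(rm) = Σ(rm − r̄m)² / 5 = 30.4616
β = Cov / Var = 17.4856 / 30.4616 = 0.5740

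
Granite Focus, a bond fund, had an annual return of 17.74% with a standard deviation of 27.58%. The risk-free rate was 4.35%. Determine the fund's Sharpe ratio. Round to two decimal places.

Sharpe = (Rp − Rf) / σp = (17.74% − 4.35%) / 27.58% = 13.39% / 27.58% = 0.4855

0.49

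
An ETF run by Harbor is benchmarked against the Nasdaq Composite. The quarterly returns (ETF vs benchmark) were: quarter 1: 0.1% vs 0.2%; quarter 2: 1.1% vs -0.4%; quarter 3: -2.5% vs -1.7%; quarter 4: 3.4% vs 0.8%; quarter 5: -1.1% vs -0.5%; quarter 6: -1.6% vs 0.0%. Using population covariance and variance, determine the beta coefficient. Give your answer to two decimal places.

r̄p = -0.1000%,  r̄m = -0.2667%
Cov = Σ(rp − r̄p)(rm − r̄m) / 6 = 1.1567
Var(rm) = Σ(rm − r̄m)² / 6 = 0.5922
β = Cov / Var = 1.1567 / 0.5922 = 1.9532

1.95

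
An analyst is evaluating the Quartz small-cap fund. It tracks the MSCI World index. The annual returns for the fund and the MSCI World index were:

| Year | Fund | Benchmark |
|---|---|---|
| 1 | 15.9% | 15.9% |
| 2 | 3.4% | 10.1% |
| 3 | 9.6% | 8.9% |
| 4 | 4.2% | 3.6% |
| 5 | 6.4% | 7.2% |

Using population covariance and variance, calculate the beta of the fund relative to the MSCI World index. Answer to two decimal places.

r̄p = 7.9000%,  r̄m = 9.1400%
Cov = Σ(rp − r̄p)(rm − r̄m) / 5 = 14.5520
Var(rm) = Σ(rm − r̄m)² / 5 = 16.2264
β = Cov / Var = 14.5520 / 16.2264 = 0.8968

0.90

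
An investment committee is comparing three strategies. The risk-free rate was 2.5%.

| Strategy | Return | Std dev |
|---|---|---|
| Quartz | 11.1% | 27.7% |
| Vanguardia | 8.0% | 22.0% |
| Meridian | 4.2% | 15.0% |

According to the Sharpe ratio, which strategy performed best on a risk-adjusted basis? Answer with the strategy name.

Quartz

Quartz: Sharpe ratio = (11.1% − 2.5%) / 27.7% = 0.310
Vanguardia: Sharpe ratio = (8.0% − 2.5%) / 22.0% = 0.250
Meridian: Sharpe ratio = (4.2% − 2.5%) / 15.0% = 0.113
Highest: Quartz (0.310).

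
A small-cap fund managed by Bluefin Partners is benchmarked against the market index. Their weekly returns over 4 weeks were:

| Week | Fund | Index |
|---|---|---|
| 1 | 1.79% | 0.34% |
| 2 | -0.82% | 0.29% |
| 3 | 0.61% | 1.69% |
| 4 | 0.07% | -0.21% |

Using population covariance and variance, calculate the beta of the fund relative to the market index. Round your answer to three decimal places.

r̄p = 0.4125%,  r̄m = 0.5275%
Cov = Σ(rp − r̄p)(rm − r̄m) / 4 = 0.1292
Var(rm) = Σ(rm − r̄m)² / 4 = 0.4967
β = Cov / Var = 0.1292 / 0.4967 = 0.2601

0.260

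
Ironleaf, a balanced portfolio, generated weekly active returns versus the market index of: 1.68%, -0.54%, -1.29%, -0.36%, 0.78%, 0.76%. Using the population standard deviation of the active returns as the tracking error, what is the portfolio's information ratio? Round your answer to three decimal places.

0.173

Mean return μ = 1.030 / 6 = 0.1717%
Σ(r − μ)² = 5.9169; population σ = √(5.9169/6) = 0.9931%
IR = μ / tracking error = 0.1717 / 0.9931 = 0.1729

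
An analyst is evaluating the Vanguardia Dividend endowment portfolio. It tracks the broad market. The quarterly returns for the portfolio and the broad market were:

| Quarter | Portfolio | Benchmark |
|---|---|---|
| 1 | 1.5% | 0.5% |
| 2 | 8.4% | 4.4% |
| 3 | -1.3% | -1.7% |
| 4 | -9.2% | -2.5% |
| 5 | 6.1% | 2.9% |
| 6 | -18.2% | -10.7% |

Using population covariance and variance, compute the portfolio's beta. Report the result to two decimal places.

1.82

r̄p = -2.1167%,  r̄m = -1.1833%
Cov = Σ(rp − r̄p)(rm − r̄m) / 6 = 43.3869
Var(rm) = Σ(rm − r̄m)² / 6 = 23.8747
β = Cov / Var = 43.3869 / 23.8747 = 1.8173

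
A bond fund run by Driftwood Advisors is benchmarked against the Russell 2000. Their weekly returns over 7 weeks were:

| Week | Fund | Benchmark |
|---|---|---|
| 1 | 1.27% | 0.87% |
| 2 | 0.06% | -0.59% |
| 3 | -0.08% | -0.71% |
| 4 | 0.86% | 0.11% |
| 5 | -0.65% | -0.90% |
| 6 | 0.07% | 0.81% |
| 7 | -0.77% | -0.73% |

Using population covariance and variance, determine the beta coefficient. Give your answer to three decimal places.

r̄p = 0.1086%,  r̄m = -0.1629%
Cov = Σ(rp − r̄p)(rm − r̄m) / 7 = 0.3641
Var(rm) = Σ(rm − r̄m)² / 7 = 0.4906
β = Cov / Var = 0.3641 / 0.4906 = 0.7422

0.742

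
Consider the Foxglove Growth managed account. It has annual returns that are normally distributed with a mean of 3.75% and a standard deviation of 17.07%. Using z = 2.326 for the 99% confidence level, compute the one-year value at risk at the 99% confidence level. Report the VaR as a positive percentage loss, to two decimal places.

35.95

VaR (as % loss) = −(μ − z·σ) = −(3.75% − 2.326 × 17.07%) = −(-35.95482%) = 35.95482%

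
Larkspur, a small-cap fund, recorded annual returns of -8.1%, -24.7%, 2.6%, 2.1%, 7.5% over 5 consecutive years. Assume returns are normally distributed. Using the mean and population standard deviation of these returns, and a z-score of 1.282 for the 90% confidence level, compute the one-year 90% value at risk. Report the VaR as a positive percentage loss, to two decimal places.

18.83

μ = (-8.1 − 24.7 + 2.6 + 2.1 + 7.5) / 5 = -20.60 / 5 = -4.1200%
Σ(r − μ)² = 658.2480; population σ = √(658.2480/5) = 11.4739%
VaR = −(μ − z·σ) = −(-4.1200 − 1.282 × 11.4739) = −(-18.8295) = 18.8295%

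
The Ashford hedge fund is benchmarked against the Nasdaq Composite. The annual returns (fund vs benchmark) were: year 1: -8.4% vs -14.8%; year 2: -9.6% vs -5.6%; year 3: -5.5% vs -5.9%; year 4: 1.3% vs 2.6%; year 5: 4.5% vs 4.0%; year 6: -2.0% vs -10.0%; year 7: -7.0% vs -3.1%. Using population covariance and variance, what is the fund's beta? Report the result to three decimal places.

0.563

r̄p = -3.8143%,  r̄m = -4.6857%
Cov = Σ(rp − r̄p)(rm − r̄m) / 7 = 21.2145
Var(rm) = Σ(rm − r̄m)² / 7 = 37.6984
β = Cov / Var = 21.2145 / 37.6984 = 0.5627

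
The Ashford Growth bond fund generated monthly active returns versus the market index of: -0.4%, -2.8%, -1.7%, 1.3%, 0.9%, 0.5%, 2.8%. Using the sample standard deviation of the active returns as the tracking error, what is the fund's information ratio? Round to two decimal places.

r̄ = (-0.4 − 2.8 − 1.7 + 1.3 + 0.9 + 0.5 + 2.8) / 7 = 0.0857%
Sample σ = √[Σ(r − r̄)² / 6] = √[21.4286 / 6] = √3.5714 = 1.8898%
IR = r̄ / tracking error = 0.0857 / 1.8898 = 0.0453

0.05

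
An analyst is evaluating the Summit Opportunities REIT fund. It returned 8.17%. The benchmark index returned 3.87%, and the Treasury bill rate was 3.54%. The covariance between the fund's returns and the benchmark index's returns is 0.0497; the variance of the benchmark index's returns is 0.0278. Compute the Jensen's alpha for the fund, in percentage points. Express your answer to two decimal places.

4.04

β = Cov / Var = 0.0497 / 0.0278 = 1.7878
E[R] = Rf + β(Rm − Rf) = 3.54% + 1.7878 × (3.87% − 3.54%) = 4.1300%
α = Rp − E[R] = 8.17% − 4.1300% = 4.0400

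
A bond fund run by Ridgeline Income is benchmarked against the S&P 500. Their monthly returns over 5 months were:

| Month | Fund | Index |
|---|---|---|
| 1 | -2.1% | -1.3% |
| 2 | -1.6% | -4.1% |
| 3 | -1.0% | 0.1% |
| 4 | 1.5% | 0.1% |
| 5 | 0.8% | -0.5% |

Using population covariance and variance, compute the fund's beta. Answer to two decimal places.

0.51

r̄p = -0.4800%,  r̄m = -1.1400%
Cov = Σ(rp − r̄p)(rm − r̄m) / 5 = 1.2408
Var(rm) = Σ(rm − r̄m)² / 5 = 2.4544
β = Cov / Var = 1.2408 / 2.4544 = 0.5055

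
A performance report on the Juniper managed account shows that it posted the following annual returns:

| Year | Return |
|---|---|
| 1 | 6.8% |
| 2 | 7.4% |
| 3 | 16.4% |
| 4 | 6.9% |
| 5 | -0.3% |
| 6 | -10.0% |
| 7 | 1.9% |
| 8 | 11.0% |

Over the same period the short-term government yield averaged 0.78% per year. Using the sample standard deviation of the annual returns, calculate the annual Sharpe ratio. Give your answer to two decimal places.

μ = (6.8 + 7.4 + 16.4 + 6.9 − 0.3 − 10 + 1.9 + 11) / 8 = 5.0125%
Σ(r − μ)² = 441.2688; sample σ = √(441.2688/7) = 7.9397%
Sharpe = (μ − rf) / σ = (5.0125 − 0.78) / 7.9397 = 4.2325 / 7.9397 = 0.5331

0.53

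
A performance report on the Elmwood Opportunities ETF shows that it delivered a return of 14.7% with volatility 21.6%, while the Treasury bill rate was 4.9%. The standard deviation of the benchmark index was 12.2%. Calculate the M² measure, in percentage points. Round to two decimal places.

10.44

Sharpe = (Rp − Rf) / σp = (14.7% − 4.9%) / 21.6% = 0.4537
M² = Rf + Sharpe × σm = 4.9% + 0.4537 × 12.2% = 10.4351%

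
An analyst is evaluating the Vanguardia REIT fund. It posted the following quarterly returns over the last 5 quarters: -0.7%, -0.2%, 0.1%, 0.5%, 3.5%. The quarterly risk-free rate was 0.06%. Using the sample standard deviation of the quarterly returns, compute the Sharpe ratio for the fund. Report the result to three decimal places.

0.350

r̄ = (-0.7 − 0.2 + 0.1 + 0.5 + 3.5) / 5 = 3.20 / 5 = 0.6400%
Sample std dev = √[10.9920 / 4] = 1.6577%
Sharpe = (r̄ − rf) / σ = (0.6400 − 0.06) / 1.6577 = 0.5800 / 1.6577 = 0.3499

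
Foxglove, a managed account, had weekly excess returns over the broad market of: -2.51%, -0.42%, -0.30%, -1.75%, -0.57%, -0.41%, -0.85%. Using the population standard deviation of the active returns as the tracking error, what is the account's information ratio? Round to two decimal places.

r̄ = (-2.51 − 0.42 − 0.3 − 1.75 − 0.57 − 0.41 − 0.85) / 7 = -0.9729%
Population σ = √[Σ(r − r̄)² / 7] = √[4.2193 / 7] = √0.6028 = 0.7764%
IR = r̄ / tracking error = -0.9729 / 0.7764 = -1.2531

-1.25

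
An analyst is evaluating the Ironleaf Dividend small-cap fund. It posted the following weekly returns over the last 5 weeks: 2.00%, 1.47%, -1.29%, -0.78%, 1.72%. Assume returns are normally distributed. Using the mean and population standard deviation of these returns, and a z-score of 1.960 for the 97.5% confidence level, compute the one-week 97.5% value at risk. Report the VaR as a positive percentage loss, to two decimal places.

2.07

Mean return r̄ = 3.120 / 5 = 0.6240%
Population σ = √[Σ(r − r̄)² / 5] = √[9.4449 / 5] = √1.8890 = 1.3744%
VaR = −(r̄ − z·σ) = −(0.6240 − 1.960 × 1.3744) = −(-2.0698) = 2.0698%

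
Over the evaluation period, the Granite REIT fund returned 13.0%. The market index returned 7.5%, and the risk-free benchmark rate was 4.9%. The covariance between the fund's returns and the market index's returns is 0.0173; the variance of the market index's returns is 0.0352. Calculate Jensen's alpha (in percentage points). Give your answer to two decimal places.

β = Cov / Var = 0.0173 / 0.0352 = 0.4915
E[R] = Rf + β(Rm − Rf) = 4.9% + 0.4915 × (7.5% − 4.9%) = 6.1779%
α = Rp − E[R] = 13.0% − 6.1779% = 6.8221

6.82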